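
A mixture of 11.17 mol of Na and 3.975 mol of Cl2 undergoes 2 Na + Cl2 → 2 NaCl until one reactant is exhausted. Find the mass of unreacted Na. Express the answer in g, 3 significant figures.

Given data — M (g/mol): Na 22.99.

n(Na) = 11.17 mol
n(Cl2) = 3.975 mol
n/ν for Na = 11.17/2 = 5.585
n/ν for Cl2 = 3.975/1 = 3.975
Smallest n/ν is Cl2 → limiting reagent.
Na consumed = (2/1) × 3.975 = 7.950 mol
Na remaining = 11.17 − 7.950 = 3.220 mol
mass = 3.220 × 22.99 = 74.03 g

74.0 g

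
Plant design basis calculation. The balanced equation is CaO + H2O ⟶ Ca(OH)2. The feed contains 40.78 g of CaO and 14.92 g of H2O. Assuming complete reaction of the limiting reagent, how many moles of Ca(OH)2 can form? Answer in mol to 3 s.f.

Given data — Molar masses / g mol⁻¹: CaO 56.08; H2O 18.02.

0.727 mol

n(CaO) = 40.78 / 56.08 = 0.7272 mol
n(H2O) = 14.92 / 18.02 = 0.8280 mol
n/ν for CaO = 0.7272/1 = 0.7272
n/ν for H2O = 0.8280/1 = 0.8280
Smallest n/ν is CaO → limiting reagent.
n(Ca(OH)2) = (1/1) × 0.7272 = 0.7272 mol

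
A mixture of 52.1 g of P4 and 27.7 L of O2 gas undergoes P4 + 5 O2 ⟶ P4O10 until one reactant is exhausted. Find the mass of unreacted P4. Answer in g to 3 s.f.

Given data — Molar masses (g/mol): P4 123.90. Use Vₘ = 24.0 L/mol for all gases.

23.5 g

n(P4) = 52.10 / 123.90 = 0.4205 mol
n(O2) = 27.70 / 24.0 = 1.154 mol
n/ν for P4 = 0.4205/1 = 0.4205
n/ν for O2 = 1.154/5 = 0.2308
Smallest n/ν is O2 → limiting reagent.
P4 consumed = (1/5) × 1.154 = 0.2308 mol
P4 remaining = 0.4205 − 0.2308 = 0.1897 mol
mass = 0.1897 × 123.90 = 23.50 g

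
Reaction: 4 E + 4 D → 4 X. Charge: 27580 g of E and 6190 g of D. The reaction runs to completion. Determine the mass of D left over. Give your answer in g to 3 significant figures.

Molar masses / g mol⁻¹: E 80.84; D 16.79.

n(E) = 27580 / 80.84 = 341.2 mol
n(D) = 6190 / 16.79 = 368.7 mol
n/ν for E = 341.2/4 = 85.30
n/ν for D = 368.7/4 = 92.18
Smallest n/ν is E → limiting reagent.
D consumed = (4/4) × 341.2 = 341.2 mol
D remaining = 368.7 − 341.2 = 27.50 mol
mass = 27.50 × 16.79 = 461.7 g

462 g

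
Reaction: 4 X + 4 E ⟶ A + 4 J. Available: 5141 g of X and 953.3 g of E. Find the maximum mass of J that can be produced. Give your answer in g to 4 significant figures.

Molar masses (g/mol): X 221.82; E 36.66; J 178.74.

4143 g

n(X) = 5141 / 221.82 = 23.18 mol
n(E) = 953.3 / 36.66 = 26.00 mol
n/ν for X = 23.18/4 = 5.795
n/ν for E = 26.00/4 = 6.500
Smallest n/ν is X → limiting reagent.
n(J) = (4/4) × 23.18 = 23.18 mol
mass = 23.18 × 178.74 = 4143 g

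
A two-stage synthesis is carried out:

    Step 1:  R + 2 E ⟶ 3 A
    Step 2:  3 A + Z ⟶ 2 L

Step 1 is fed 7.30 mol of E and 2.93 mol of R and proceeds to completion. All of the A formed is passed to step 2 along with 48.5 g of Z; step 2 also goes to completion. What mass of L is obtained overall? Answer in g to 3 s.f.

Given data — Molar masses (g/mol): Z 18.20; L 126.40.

674 g

Step 1:
n(E) = 7.300 mol
n(R) = 2.930 mol
n/ν → E: 3.650, R: 2.930; R is limiting.
n(A) produced = (3/1) × 2.930 = 8.790 mol
Step 2:
n(A) available = 8.790 mol
n(Z) = 48.50 / 18.20 = 2.665 mol
n/ν → A: 2.930, Z: 2.665; Z is limiting.
n(L) = (2/1) × 2.665 = 5.330 mol
mass = 5.330 × 126.40 = 673.7 g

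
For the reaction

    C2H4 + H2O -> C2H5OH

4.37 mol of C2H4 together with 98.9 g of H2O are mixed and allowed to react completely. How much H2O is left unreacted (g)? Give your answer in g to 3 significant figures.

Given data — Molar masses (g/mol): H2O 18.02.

20.2 g

n(C2H4) = 4.370 mol
n(H2O) = 98.90 / 18.02 = 5.488 mol
n/ν for C2H4 = 4.370/1 = 4.370
n/ν for H2O = 5.488/1 = 5.488
Smallest n/ν is C2H4 → limiting reagent.
H2O consumed = (1/1) × 4.370 = 4.370 mol
H2O remaining = 5.488 − 4.370 = 1.118 mol
mass = 1.118 × 18.02 = 20.15 g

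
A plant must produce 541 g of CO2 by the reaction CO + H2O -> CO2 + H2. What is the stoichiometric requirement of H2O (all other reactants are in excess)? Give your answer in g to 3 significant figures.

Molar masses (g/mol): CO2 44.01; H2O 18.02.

222 g

n(CO2) = 541 / 44.01 = 12.29 mol
n(H2O) = (1/1) × 12.29 = 12.29 mol
mass = 12.29 × 18.02 = 221.5 g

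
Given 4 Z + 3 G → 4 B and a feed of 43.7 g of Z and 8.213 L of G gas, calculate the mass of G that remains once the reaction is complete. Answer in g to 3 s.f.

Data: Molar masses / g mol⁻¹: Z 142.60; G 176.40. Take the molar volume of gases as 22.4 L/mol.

24.1 g

n(Z) = 43.70 / 142.60 = 0.3065 mol
n(G) = 8.213 / 22.4 = 0.3667 mol
n/ν → Z: 0.07663, G: 0.1222; Z is limiting.
G consumed = (3/4) × 0.3065 = 0.2299 mol
G remaining = 0.3667 − 0.2299 = 0.1368 mol
mass = 0.1368 × 176.40 = 24.13 g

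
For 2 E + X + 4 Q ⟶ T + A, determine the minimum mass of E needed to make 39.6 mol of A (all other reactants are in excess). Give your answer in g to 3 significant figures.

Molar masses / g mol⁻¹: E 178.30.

14100 g

n(A) = 39.60 mol
n(E) = (2/1) × 39.60 = 79.20 mol
mass = 79.20 × 178.30 = 14120 g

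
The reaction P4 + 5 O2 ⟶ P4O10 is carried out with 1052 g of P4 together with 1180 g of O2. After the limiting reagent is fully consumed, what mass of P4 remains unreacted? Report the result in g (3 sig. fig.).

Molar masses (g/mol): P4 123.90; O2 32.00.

n(P4) = 1052 / 123.90 = 8.491 mol
n(O2) = 1180 / 32.00 = 36.88 mol
n/ν for P4 = 8.491/1 = 8.491
n/ν for O2 = 36.88/5 = 7.376
Smallest n/ν is O2 → limiting reagent.
P4 consumed = (1/5) × 36.88 = 7.376 mol
P4 remaining = 8.491 − 7.376 = 1.115 mol
mass = 1.115 × 123.90 = 138.1 g

138 g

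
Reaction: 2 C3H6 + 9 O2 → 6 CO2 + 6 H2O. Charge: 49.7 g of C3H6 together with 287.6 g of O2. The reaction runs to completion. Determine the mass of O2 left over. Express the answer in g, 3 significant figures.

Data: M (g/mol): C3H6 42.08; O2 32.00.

118 g

n(C3H6) = 49.70 / 42.08 = 1.181 mol
n(O2) = 287.6 / 32.00 = 8.988 mol
n/ν for C3H6 = 1.181/2 = 0.5905
n/ν for O2 = 8.988/9 = 0.9987
Smallest n/ν is C3H6 → limiting reagent.
O2 consumed = (9/2) × 1.181 = 5.315 mol
O2 remaining = 8.988 − 5.315 = 3.673 mol
mass = 3.673 × 32.00 = 117.5 g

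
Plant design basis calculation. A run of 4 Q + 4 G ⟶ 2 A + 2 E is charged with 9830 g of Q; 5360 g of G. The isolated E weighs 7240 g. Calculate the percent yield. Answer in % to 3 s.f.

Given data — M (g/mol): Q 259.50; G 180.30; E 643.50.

n(Q) = 9830 / 259.50 = 37.88 mol
n(G) = 5360 / 180.30 = 29.73 mol
n/ν → Q: 9.470, G: 7.433; G is limiting.
theoretical n(E) = (2/4) × 29.73 = 14.87 mol → 9569 g
% yield = 7240 / 9569 × 100 = 75.66 %

75.7 %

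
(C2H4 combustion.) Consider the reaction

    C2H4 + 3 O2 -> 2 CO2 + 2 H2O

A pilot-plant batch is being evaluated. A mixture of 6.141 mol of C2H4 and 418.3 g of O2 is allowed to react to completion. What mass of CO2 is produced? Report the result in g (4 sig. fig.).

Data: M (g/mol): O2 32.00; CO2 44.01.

383.5 g

n(C2H4) = 6.141 mol
n(O2) = 418.3 / 32.00 = 13.07 mol
n/ν for C2H4 = 6.141/1 = 6.141
n/ν for O2 = 13.07/3 = 4.357
Smallest n/ν is O2 → limiting reagent.
n(CO2) = (2/3) × 13.07 = 8.713 mol
mass = 8.713 × 44.01 = 383.5 g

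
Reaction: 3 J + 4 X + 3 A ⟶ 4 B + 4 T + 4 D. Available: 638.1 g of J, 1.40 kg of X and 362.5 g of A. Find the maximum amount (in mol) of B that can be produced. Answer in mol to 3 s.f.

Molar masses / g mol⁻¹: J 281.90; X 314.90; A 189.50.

2.55 mol

n(J) = 638.1 / 281.90 = 2.264 mol
n(X) = 1.400×1000 / 314.90 = 4.446 mol
n(A) = 362.5 / 189.50 = 1.913 mol
n/ν → J: 0.7547, X: 1.112, A: 0.6377; A is limiting.
n(B) = (4/3) × 1.913 = 2.551 mol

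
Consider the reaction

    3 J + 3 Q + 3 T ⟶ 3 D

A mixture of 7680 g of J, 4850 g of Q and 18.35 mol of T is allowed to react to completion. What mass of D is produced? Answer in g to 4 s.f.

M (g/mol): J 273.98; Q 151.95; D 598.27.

n(J) = 7680 / 273.98 = 28.03 mol
n(Q) = 4850 / 151.95 = 31.92 mol
n(T) = 18.35 mol
n/ν → J: 9.343, Q: 10.64, T: 6.117; T is limiting.
n(D) = (3/3) × 18.35 = 18.35 mol
mass = 18.35 × 598.27 = 10980 g

10980 g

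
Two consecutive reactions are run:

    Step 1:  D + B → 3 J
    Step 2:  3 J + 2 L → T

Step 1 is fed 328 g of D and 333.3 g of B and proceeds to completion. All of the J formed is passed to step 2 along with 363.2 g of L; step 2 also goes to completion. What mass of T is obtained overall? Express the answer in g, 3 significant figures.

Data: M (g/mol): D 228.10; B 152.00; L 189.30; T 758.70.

Step 1:
n(D) = 328.0 / 228.10 = 1.438 mol
n(B) = 333.3 / 152.00 = 2.193 mol
n/ν → D: 1.438, B: 2.193; D is limiting.
n(J) produced = (3/1) × 1.438 = 4.314 mol
Step 2:
n(J) available = 4.314 mol
n(L) = 363.2 / 189.30 = 1.919 mol
n/ν → J: 1.438, L: 0.9595; L is limiting.
n(T) = (1/2) × 1.919 = 0.9595 mol
mass = 0.9595 × 758.70 = 728.0 g

728 g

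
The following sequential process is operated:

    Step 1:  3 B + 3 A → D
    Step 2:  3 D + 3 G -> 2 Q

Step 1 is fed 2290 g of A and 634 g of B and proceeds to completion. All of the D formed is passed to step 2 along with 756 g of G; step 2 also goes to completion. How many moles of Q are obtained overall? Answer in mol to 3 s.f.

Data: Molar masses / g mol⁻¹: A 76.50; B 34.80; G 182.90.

Step 1:
n(A) = 2290 / 76.50 = 29.93 mol
n(B) = 634.0 / 34.80 = 18.22 mol
n/ν → A: 9.977, B: 6.073; B is limiting.
n(D) produced = (1/3) × 18.22 = 6.073 mol
Step 2:
n(D) available = 6.073 mol
n(G) = 756.0 / 182.90 = 4.133 mol
n/ν → D: 2.024, G: 1.378; G is limiting.
n(Q) = (2/3) × 4.133 = 2.755 mol

2.76 mol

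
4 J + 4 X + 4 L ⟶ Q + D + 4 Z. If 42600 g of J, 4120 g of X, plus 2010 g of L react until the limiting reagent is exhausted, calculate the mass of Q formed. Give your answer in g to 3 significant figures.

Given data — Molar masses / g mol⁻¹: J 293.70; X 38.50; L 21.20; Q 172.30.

4080 g

n(J) = 42600 / 293.70 = 145.0 mol
n(X) = 4120 / 38.50 = 107.0 mol
n(L) = 2010 / 21.20 = 94.81 mol
n/ν for J = 145.0/4 = 36.25
n/ν for X = 107.0/4 = 26.75
n/ν for L = 94.81/4 = 23.70
Smallest n/ν is L → limiting reagent.
n(Q) = (1/4) × 94.81 = 23.70 mol
mass = 23.70 × 172.30 = 4084 g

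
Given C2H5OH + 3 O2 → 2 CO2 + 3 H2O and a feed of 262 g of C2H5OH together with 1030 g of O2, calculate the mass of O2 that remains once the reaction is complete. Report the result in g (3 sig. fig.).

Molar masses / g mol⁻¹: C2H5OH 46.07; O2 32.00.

484 g

n(C2H5OH) = 262.0 / 46.07 = 5.687 mol
n(O2) = 1030 / 32.00 = 32.19 mol
n/ν for C2H5OH = 5.687/1 = 5.687
n/ν for O2 = 32.19/3 = 10.73
Smallest n/ν is C2H5OH → limiting reagent.
O2 consumed = (3/1) × 5.687 = 17.06 mol
O2 remaining = 32.19 − 17.06 = 15.13 mol
mass = 15.13 × 32.00 = 484.2 g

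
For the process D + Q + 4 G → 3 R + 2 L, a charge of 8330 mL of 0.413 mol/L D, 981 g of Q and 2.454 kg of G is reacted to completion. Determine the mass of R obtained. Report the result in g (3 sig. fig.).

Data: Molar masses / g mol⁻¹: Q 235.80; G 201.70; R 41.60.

n(D) = 0.413 × 8330/1000 = 3.440 mol
n(Q) = 981.0 / 235.80 = 4.160 mol
n(G) = 2.454×1000 / 201.70 = 12.17 mol
n/ν → D: 3.440, Q: 4.160, G: 3.043; G is limiting.
n(R) = (3/4) × 12.17 = 9.128 mol
mass = 9.128 × 41.60 = 379.7 g

380 g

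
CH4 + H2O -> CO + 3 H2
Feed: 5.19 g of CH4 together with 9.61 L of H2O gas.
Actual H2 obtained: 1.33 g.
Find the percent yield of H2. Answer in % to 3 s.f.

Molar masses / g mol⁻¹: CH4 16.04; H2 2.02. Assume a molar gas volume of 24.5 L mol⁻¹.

n(CH4) = 5.190 / 16.04 = 0.3236 mol
n(H2O) = 9.610 / 24.5 = 0.3922 mol
n/ν → CH4: 0.3236, H2O: 0.3922; CH4 is limiting.
theoretical n(H2) = (3/1) × 0.3236 = 0.9708 mol → 1.961 g
% yield = 1.33 / 1.961 × 100 = 67.82 %

67.8 %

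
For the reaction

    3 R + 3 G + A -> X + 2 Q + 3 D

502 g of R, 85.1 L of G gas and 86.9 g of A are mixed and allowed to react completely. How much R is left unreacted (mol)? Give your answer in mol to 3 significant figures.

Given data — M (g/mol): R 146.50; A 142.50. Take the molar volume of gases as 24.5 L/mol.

n(R) = 502.0 / 146.50 = 3.427 mol
n(G) = 85.10 / 24.5 = 3.473 mol
n(A) = 86.90 / 142.50 = 0.6098 mol
n/ν → R: 1.142, G: 1.158, A: 0.6098; A is limiting.
R consumed = (3/1) × 0.6098 = 1.829 mol
R remaining = 3.427 − 1.829 = 1.598 mol

1.60 mol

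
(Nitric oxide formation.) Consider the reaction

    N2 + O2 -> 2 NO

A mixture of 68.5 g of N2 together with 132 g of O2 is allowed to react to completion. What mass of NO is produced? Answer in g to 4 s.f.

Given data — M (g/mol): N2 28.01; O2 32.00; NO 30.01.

n(N2) = 68.50 / 28.01 = 2.446 mol
n(O2) = 132.0 / 32.00 = 4.125 mol
n/ν for N2 = 2.446/1 = 2.446
n/ν for O2 = 4.125/1 = 4.125
Smallest n/ν is N2 → limiting reagent.
n(NO) = (2/1) × 2.446 = 4.892 mol
mass = 4.892 × 30.01 = 146.8 g

146.8 g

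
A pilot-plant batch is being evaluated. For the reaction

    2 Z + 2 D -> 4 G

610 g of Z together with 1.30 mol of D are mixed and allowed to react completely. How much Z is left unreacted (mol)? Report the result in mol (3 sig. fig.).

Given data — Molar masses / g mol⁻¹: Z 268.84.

0.969 mol

n(Z) = 610.0 / 268.84 = 2.269 mol
n(D) = 1.300 mol
n/ν for Z = 2.269/2 = 1.135
n/ν for D = 1.300/2 = 0.6500
Smallest n/ν is D → limiting reagent.
Z consumed = (2/2) × 1.300 = 1.300 mol
Z remaining = 2.269 − 1.300 = 0.9690 mol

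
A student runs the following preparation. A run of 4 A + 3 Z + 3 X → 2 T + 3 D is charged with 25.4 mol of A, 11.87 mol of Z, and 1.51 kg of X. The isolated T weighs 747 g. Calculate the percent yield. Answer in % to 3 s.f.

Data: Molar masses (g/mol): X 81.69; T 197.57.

n(A) = 25.40 mol
n(Z) = 11.87 mol
n(X) = 1.510×1000 / 81.69 = 18.48 mol
n/ν for A = 25.40/4 = 6.350
n/ν for Z = 11.87/3 = 3.957
n/ν for X = 18.48/3 = 6.160
Smallest n/ν is Z → limiting reagent.
theoretical n(T) = (2/3) × 11.87 = 7.913 mol → 1563 g
% yield = 747 / 1563 × 100 = 47.79 %

47.8 %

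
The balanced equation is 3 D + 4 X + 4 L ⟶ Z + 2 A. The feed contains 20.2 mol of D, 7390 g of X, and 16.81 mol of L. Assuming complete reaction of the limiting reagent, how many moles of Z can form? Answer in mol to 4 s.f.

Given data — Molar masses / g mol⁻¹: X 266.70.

4.203 mol

n(D) = 20.20 mol
n(X) = 7390 / 266.70 = 27.71 mol
n(L) = 16.81 mol
n/ν → D: 6.733, X: 6.928, L: 4.203; L is limiting.
n(Z) = (1/4) × 16.81 = 4.203 mol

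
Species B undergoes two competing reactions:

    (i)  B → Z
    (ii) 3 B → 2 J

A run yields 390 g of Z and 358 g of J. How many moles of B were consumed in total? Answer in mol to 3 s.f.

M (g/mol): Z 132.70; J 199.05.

n(Z) = 390 / 132.70 = 2.939 mol
n(J) = 358 / 199.05 = 1.799 mol
n(B) via (i) = (1/1)×2.939 = 2.939 mol
n(B) via (ii) = (3/2)×1.799 = 2.699 mol
total n(B) = 2.939 + 2.699 = 5.638 mol

5.64 mol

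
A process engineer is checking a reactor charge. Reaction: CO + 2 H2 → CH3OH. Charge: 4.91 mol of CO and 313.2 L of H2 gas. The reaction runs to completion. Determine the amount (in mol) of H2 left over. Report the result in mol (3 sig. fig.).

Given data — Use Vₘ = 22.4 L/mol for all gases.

n(CO) = 4.910 mol
n(H2) = 313.2 / 22.4 = 13.98 mol
n/ν for CO = 4.910/1 = 4.910
n/ν for H2 = 13.98/2 = 6.990
Smallest n/ν is CO → limiting reagent.
H2 consumed = (2/1) × 4.910 = 9.820 mol
H2 remaining = 13.98 − 9.820 = 4.160 mol

4.16 mol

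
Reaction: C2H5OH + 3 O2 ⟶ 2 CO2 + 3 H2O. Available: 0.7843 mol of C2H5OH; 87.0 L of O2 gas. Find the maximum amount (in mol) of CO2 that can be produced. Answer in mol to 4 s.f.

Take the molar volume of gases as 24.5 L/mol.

n(C2H5OH) = 0.7843 mol
n(O2) = 87.00 / 24.5 = 3.551 mol
n/ν for C2H5OH = 0.7843/1 = 0.7843
n/ν for O2 = 3.551/3 = 1.184
Smallest n/ν is C2H5OH → limiting reagent.
n(CO2) = (2/1) × 0.7843 = 1.569 mol

1.569 mol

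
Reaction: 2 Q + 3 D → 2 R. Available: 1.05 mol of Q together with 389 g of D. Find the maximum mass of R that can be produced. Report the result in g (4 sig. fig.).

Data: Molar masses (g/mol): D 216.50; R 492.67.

517.3 g

n(Q) = 1.050 mol
n(D) = 389.0 / 216.50 = 1.797 mol
n/ν for Q = 1.050/2 = 0.5250
n/ν for D = 1.797/3 = 0.5990
Smallest n/ν is Q → limiting reagent.
n(R) = (2/2) × 1.050 = 1.050 mol
mass = 1.050 × 492.67 = 517.3 g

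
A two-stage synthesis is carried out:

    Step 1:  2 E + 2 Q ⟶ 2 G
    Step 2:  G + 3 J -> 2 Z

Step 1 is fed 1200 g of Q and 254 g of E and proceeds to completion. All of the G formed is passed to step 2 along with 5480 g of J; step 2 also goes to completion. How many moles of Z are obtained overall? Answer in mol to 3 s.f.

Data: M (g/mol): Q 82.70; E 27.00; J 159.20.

Step 1:
n(Q) = 1200 / 82.70 = 14.51 mol
n(E) = 254.0 / 27.00 = 9.407 mol
n/ν for Q = 14.51/2 = 7.255
n/ν for E = 9.407/2 = 4.704
Smallest n/ν is E → limiting reagent.
n(G) produced = (2/2) × 9.407 = 9.407 mol
Step 2:
n(G) available = 9.407 mol
n(J) = 5480 / 159.20 = 34.42 mol
n/ν for G = 9.407/1 = 9.407
n/ν for J = 34.42/3 = 11.47
Smallest n/ν is G → limiting reagent.
n(Z) = (2/1) × 9.407 = 18.81 mol

18.8 mol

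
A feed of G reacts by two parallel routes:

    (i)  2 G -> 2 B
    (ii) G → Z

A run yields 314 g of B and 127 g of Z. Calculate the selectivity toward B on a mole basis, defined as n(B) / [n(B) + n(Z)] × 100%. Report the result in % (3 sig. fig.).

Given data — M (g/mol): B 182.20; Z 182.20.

n(B) = 314 / 182.20 = 1.723 mol
n(Z) = 127 / 182.20 = 0.6970 mol
selectivity = 1.723/(1.723+0.6970) × 100 = 71.20 %

71.2 %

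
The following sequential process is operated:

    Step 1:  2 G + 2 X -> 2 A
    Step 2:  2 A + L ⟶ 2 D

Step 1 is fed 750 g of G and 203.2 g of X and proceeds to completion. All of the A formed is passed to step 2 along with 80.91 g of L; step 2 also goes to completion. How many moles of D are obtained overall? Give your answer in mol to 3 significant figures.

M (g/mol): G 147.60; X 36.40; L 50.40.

Step 1:
n(G) = 750.0 / 147.60 = 5.081 mol
n(X) = 203.2 / 36.40 = 5.582 mol
n/ν for G = 5.081/2 = 2.541
n/ν for X = 5.582/2 = 2.791
Smallest n/ν is G → limiting reagent.
n(A) produced = (2/2) × 5.081 = 5.081 mol
Step 2:
n(A) available = 5.081 mol
n(L) = 80.91 / 50.40 = 1.605 mol
n/ν for A = 5.081/2 = 2.541
n/ν for L = 1.605/1 = 1.605
Smallest n/ν is L → limiting reagent.
n(D) = (2/1) × 1.605 = 3.210 mol

3.21 mol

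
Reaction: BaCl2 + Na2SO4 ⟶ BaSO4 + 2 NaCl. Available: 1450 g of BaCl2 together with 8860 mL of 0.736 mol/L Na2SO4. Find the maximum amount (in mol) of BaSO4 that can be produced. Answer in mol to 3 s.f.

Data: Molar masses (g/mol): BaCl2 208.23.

6.52 mol

n(BaCl2) = 1450 / 208.23 = 6.963 mol
n(Na2SO4) = 0.736 × 8860/1000 = 6.521 mol
n/ν for BaCl2 = 6.963/1 = 6.963
n/ν for Na2SO4 = 6.521/1 = 6.521
Smallest n/ν is Na2SO4 → limiting reagent.
n(BaSO4) = (1/1) × 6.521 = 6.521 mol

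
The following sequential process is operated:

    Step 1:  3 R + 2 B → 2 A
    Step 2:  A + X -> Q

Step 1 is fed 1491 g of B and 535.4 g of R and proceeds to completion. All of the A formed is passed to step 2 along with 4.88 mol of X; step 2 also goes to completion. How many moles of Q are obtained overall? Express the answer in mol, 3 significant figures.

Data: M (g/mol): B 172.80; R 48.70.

4.88 mol

Step 1:
n(B) = 1491 / 172.80 = 8.628 mol
n(R) = 535.4 / 48.70 = 10.99 mol
n/ν for B = 8.628/2 = 4.314
n/ν for R = 10.99/3 = 3.663
Smallest n/ν is R → limiting reagent.
n(A) produced = (2/3) × 10.99 = 7.327 mol
Step 2:
n(A) available = 7.327 mol
n(X) = 4.880 mol
n/ν for A = 7.327/1 = 7.327
n/ν for X = 4.880/1 = 4.880
Smallest n/ν is X → limiting reagent.
n(Q) = (1/1) × 4.880 = 4.880 mol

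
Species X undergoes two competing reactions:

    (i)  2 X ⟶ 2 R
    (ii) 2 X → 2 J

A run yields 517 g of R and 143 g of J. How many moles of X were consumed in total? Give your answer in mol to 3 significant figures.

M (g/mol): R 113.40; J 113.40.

5.82 mol

n(R) = 517 / 113.40 = 4.559 mol
n(J) = 143 / 113.40 = 1.261 mol
n(X) via (i) = (2/2)×4.559 = 4.559 mol
n(X) via (ii) = (2/2)×1.261 = 1.261 mol
total n(X) = 4.559 + 1.261 = 5.820 mol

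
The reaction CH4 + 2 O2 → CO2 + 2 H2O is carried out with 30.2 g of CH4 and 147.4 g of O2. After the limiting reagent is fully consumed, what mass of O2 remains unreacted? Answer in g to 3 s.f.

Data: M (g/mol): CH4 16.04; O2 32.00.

n(CH4) = 30.20 / 16.04 = 1.883 mol
n(O2) = 147.4 / 32.00 = 4.606 mol
n/ν for CH4 = 1.883/1 = 1.883
n/ν for O2 = 4.606/2 = 2.303
Smallest n/ν is CH4 → limiting reagent.
O2 consumed = (2/1) × 1.883 = 3.766 mol
O2 remaining = 4.606 − 3.766 = 0.8400 mol
mass = 0.8400 × 32.00 = 26.88 g

26.9 g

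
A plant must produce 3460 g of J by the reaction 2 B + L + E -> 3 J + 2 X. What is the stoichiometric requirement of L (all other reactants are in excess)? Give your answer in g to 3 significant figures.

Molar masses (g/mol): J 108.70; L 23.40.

248 g

n(J) = 3460 / 108.70 = 31.83 mol
n(L) = (1/3) × 31.83 = 10.61 mol
mass = 10.61 × 23.40 = 248.3 g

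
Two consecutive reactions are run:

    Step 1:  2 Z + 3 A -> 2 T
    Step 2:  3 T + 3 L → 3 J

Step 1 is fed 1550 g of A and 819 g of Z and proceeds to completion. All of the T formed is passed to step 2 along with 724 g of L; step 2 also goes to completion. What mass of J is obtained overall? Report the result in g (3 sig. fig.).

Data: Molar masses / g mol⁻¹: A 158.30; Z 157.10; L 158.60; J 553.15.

2530 g

Step 1:
n(A) = 1550 / 158.30 = 9.792 mol
n(Z) = 819.0 / 157.10 = 5.213 mol
n/ν for A = 9.792/3 = 3.264
n/ν for Z = 5.213/2 = 2.607
Smallest n/ν is Z → limiting reagent.
n(T) produced = (2/2) × 5.213 = 5.213 mol
Step 2:
n(T) available = 5.213 mol
n(L) = 724.0 / 158.60 = 4.565 mol
n/ν for T = 5.213/3 = 1.738
n/ν for L = 4.565/3 = 1.522
Smallest n/ν is L → limiting reagent.
n(J) = (3/3) × 4.565 = 4.565 mol
mass = 4.565 × 553.15 = 2525 g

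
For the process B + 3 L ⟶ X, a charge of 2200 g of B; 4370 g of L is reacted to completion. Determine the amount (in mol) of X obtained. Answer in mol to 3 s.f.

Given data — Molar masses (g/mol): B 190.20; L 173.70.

n(B) = 2200 / 190.20 = 11.57 mol
n(L) = 4370 / 173.70 = 25.16 mol
n/ν → B: 11.57, L: 8.387; L is limiting.
n(X) = (1/3) × 25.16 = 8.387 mol

8.39 mol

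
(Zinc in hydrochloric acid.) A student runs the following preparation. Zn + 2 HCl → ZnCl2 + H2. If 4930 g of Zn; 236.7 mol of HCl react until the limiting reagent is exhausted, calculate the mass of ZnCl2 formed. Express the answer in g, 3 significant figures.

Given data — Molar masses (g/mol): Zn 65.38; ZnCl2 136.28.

10300 g

n(Zn) = 4930 / 65.38 = 75.41 mol
n(HCl) = 236.7 mol
n/ν for Zn = 75.41/1 = 75.41
n/ν for HCl = 236.7/2 = 118.4
Smallest n/ν is Zn → limiting reagent.
n(ZnCl2) = (1/1) × 75.41 = 75.41 mol
mass = 75.41 × 136.28 = 10280 g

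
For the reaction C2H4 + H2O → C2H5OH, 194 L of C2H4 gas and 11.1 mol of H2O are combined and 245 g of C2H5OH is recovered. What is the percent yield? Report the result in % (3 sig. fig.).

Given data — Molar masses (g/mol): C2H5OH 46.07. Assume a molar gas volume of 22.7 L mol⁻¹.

n(C2H4) = 194.0 / 22.7 = 8.546 mol
n(H2O) = 11.10 mol
n/ν for C2H4 = 8.546/1 = 8.546
n/ν for H2O = 11.10/1 = 11.10
Smallest n/ν is C2H4 → limiting reagent.
theoretical n(C2H5OH) = (1/1) × 8.546 = 8.546 mol → 393.7 g
% yield = 245 / 393.7 × 100 = 62.23 %

62.2 %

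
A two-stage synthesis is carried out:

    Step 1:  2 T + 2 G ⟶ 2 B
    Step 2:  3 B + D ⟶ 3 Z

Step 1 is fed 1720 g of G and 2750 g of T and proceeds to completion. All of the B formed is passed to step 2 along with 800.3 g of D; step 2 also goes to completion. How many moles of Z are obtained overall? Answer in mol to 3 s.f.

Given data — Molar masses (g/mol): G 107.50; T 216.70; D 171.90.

12.7 mol

Step 1:
n(G) = 1720 / 107.50 = 16.00 mol
n(T) = 2750 / 216.70 = 12.69 mol
n/ν → G: 8.000, T: 6.345; T is limiting.
n(B) produced = (2/2) × 12.69 = 12.69 mol
Step 2:
n(B) available = 12.69 mol
n(D) = 800.3 / 171.90 = 4.656 mol
n/ν → B: 4.230, D: 4.656; B is limiting.
n(Z) = (3/3) × 12.69 = 12.69 mol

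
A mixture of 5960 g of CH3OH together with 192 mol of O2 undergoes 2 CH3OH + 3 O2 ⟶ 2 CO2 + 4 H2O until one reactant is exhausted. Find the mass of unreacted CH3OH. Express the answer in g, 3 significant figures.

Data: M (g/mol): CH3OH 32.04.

n(CH3OH) = 5960 / 32.04 = 186.0 mol
n(O2) = 192.0 mol
n/ν → CH3OH: 93.00, O2: 64.00; O2 is limiting.
CH3OH consumed = (2/3) × 192.0 = 128.0 mol
CH3OH remaining = 186.0 − 128.0 = 58.00 mol
mass = 58.00 × 32.04 = 1858 g

1860 g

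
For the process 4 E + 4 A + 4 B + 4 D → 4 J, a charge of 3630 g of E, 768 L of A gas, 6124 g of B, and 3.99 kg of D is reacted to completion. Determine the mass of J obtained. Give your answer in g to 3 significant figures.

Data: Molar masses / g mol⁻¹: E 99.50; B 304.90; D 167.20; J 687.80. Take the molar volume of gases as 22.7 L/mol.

13800 g

n(E) = 3630 / 99.50 = 36.48 mol
n(A) = 768.0 / 22.7 = 33.83 mol
n(B) = 6124 / 304.90 = 20.09 mol
n(D) = 3.990×1000 / 167.20 = 23.86 mol
n/ν → E: 9.120, A: 8.458, B: 5.023, D: 5.965; B is limiting.
n(J) = (4/4) × 20.09 = 20.09 mol
mass = 20.09 × 687.80 = 13820 g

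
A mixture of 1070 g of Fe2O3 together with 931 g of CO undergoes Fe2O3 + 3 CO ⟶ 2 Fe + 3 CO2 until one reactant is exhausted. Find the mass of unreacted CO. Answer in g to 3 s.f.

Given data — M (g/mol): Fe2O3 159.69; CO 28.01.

368 g

n(Fe2O3) = 1070 / 159.69 = 6.700 mol
n(CO) = 931.0 / 28.01 = 33.24 mol
n/ν for Fe2O3 = 6.700/1 = 6.700
n/ν for CO = 33.24/3 = 11.08
Smallest n/ν is Fe2O3 → limiting reagent.
CO consumed = (3/1) × 6.700 = 20.10 mol
CO remaining = 33.24 − 20.10 = 13.14 mol
mass = 13.14 × 28.01 = 368.1 g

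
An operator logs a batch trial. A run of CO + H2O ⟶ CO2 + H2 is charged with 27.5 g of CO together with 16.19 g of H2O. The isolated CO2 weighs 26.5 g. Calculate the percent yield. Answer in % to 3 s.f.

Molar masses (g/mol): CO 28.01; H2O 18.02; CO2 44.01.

n(CO) = 27.50 / 28.01 = 0.9818 mol
n(H2O) = 16.19 / 18.02 = 0.8984 mol
n/ν for CO = 0.9818/1 = 0.9818
n/ν for H2O = 0.8984/1 = 0.8984
Smallest n/ν is H2O → limiting reagent.
theoretical n(CO2) = (1/1) × 0.8984 = 0.8984 mol → 39.54 g
% yield = 26.5 / 39.54 × 100 = 67.02 %

67.0 %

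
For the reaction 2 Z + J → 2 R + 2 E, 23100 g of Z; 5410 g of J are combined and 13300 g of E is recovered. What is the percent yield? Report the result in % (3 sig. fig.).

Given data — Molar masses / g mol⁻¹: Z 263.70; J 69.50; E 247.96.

61.2 %

n(Z) = 23100 / 263.70 = 87.60 mol
n(J) = 5410 / 69.50 = 77.84 mol
n/ν → Z: 43.80, J: 77.84; Z is limiting.
theoretical n(E) = (2/2) × 87.60 = 87.60 mol → 21720 g
% yield = 13300 / 21720 × 100 = 61.23 %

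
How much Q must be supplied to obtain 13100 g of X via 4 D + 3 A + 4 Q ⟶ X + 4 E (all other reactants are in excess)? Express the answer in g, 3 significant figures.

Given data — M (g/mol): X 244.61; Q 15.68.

3360 g

n(X) = 13100 / 244.61 = 53.55 mol
n(Q) = (4/1) × 53.55 = 214.2 mol
mass = 214.2 × 15.68 = 3359 g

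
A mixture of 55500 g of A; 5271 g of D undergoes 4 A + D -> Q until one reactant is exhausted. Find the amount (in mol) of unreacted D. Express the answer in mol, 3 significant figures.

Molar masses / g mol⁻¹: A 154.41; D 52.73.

n(A) = 55500 / 154.41 = 359.4 mol
n(D) = 5271 / 52.73 = 99.96 mol
n/ν for A = 359.4/4 = 89.85
n/ν for D = 99.96/1 = 99.96
Smallest n/ν is A → limiting reagent.
D consumed = (1/4) × 359.4 = 89.85 mol
D remaining = 99.96 − 89.85 = 10.11 mol

10.1 mol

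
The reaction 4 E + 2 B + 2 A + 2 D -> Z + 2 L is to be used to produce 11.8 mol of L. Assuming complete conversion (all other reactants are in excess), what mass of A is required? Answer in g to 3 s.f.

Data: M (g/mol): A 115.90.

1370 g

n(L) = 11.80 mol
n(A) = (2/2) × 11.80 = 11.80 mol
mass = 11.80 × 115.90 = 1368 g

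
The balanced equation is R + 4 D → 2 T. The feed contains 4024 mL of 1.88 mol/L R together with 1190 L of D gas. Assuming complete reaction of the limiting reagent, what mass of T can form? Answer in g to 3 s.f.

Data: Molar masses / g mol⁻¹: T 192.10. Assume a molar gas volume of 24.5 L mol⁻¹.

n(R) = 1.88 × 4024/1000 = 7.565 mol
n(D) = 1190 / 24.5 = 48.57 mol
n/ν → R: 7.565, D: 12.14; R is limiting.
n(T) = (2/1) × 7.565 = 15.13 mol
mass = 15.13 × 192.10 = 2906 g

2910 g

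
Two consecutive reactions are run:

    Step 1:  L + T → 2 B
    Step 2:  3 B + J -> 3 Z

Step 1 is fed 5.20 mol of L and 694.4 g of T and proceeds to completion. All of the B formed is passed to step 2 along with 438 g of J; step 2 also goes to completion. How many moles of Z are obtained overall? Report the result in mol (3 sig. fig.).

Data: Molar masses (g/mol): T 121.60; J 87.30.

Step 1:
n(L) = 5.200 mol
n(T) = 694.4 / 121.60 = 5.711 mol
n/ν for L = 5.200/1 = 5.200
n/ν for T = 5.711/1 = 5.711
Smallest n/ν is L → limiting reagent.
n(B) produced = (2/1) × 5.200 = 10.40 mol
Step 2:
n(B) available = 10.40 mol
n(J) = 438.0 / 87.30 = 5.017 mol
n/ν for B = 10.40/3 = 3.467
n/ν for J = 5.017/1 = 5.017
Smallest n/ν is B → limiting reagent.
n(Z) = (3/3) × 10.40 = 10.40 mol

10.4 mol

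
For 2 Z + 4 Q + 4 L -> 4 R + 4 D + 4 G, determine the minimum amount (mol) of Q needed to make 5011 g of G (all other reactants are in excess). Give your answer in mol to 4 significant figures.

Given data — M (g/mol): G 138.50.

n(G) = 5011 / 138.50 = 36.18 mol
n(Q) = (4/4) × 36.18 = 36.18 mol

36.18 mol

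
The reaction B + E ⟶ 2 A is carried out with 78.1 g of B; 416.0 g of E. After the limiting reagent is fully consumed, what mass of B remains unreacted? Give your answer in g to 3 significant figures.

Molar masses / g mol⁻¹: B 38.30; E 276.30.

20.4 g

n(B) = 78.10 / 38.30 = 2.039 mol
n(E) = 416.0 / 276.30 = 1.506 mol
n/ν for B = 2.039/1 = 2.039
n/ν for E = 1.506/1 = 1.506
Smallest n/ν is E → limiting reagent.
B consumed = (1/1) × 1.506 = 1.506 mol
B remaining = 2.039 − 1.506 = 0.5330 mol
mass = 0.5330 × 38.30 = 20.41 g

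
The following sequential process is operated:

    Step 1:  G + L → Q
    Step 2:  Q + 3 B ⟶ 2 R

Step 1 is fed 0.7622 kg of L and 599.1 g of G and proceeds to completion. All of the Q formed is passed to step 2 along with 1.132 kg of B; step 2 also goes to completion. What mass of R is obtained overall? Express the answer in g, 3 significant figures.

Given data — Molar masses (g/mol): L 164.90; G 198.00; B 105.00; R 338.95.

Step 1:
n(L) = 0.7622×1000 / 164.90 = 4.622 mol
n(G) = 599.1 / 198.00 = 3.026 mol
n/ν → L: 4.622, G: 3.026; G is limiting.
n(Q) produced = (1/1) × 3.026 = 3.026 mol
Step 2:
n(Q) available = 3.026 mol
n(B) = 1.132×1000 / 105.00 = 10.78 mol
n/ν → Q: 3.026, B: 3.593; Q is limiting.
n(R) = (2/1) × 3.026 = 6.052 mol
mass = 6.052 × 338.95 = 2051 g

2050 g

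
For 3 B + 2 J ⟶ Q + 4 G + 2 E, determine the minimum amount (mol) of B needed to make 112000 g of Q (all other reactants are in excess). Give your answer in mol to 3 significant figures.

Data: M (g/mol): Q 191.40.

n(Q) = 112000 / 191.40 = 585.2 mol
n(B) = (3/1) × 585.2 = 1756 mol

1760 mol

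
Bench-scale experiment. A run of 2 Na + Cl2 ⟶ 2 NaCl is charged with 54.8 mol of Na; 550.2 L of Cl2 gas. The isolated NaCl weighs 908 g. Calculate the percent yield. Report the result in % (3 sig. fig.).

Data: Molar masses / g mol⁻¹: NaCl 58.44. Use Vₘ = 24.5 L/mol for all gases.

n(Na) = 54.80 mol
n(Cl2) = 550.2 / 24.5 = 22.46 mol
n/ν → Na: 27.40, Cl2: 22.46; Cl2 is limiting.
theoretical n(NaCl) = (2/1) × 22.46 = 44.92 mol → 2625 g
% yield = 908 / 2625 × 100 = 34.59 %

34.6 %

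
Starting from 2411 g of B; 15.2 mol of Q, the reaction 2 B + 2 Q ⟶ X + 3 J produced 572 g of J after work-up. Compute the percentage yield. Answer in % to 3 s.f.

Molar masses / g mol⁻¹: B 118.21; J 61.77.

40.6 %

n(B) = 2411 / 118.21 = 20.40 mol
n(Q) = 15.20 mol
n/ν for B = 20.40/2 = 10.20
n/ν for Q = 15.20/2 = 7.600
Smallest n/ν is Q → limiting reagent.
theoretical n(J) = (3/2) × 15.20 = 22.80 mol → 1408 g
% yield = 572 / 1408 × 100 = 40.63 %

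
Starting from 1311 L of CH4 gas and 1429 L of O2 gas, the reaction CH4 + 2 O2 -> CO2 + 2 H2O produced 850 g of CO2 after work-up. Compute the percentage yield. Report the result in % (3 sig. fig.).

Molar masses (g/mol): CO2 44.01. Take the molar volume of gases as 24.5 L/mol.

66.2 %

n(CH4) = 1311 / 24.5 = 53.51 mol
n(O2) = 1429 / 24.5 = 58.33 mol
n/ν for CH4 = 53.51/1 = 53.51
n/ν for O2 = 58.33/2 = 29.17
Smallest n/ν is O2 → limiting reagent.
theoretical n(CO2) = (1/2) × 58.33 = 29.17 mol → 1284 g
% yield = 850 / 1284 × 100 = 66.20 %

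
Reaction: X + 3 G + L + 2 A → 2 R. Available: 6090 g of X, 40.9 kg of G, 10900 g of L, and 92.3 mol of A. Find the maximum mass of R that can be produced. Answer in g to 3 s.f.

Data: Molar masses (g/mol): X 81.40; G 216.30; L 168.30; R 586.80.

n(X) = 6090 / 81.40 = 74.82 mol
n(G) = 40.90×1000 / 216.30 = 189.1 mol
n(L) = 10900 / 168.30 = 64.77 mol
n(A) = 92.30 mol
n/ν for X = 74.82/1 = 74.82
n/ν for G = 189.1/3 = 63.03
n/ν for L = 64.77/1 = 64.77
n/ν for A = 92.30/2 = 46.15
Smallest n/ν is A → limiting reagent.
n(R) = (2/2) × 92.30 = 92.30 mol
mass = 92.30 × 586.80 = 54160 g

54200 g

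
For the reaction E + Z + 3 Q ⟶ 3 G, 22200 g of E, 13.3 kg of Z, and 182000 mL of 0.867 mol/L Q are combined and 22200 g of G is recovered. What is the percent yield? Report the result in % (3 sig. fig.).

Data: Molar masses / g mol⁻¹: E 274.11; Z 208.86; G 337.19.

41.7 %

n(E) = 22200 / 274.11 = 80.99 mol
n(Z) = 13.30×1000 / 208.86 = 63.68 mol
n(Q) = 0.867 × 182000/1000 = 157.8 mol
n/ν → E: 80.99, Z: 63.68, Q: 52.60; Q is limiting.
theoretical n(G) = (3/3) × 157.8 = 157.8 mol → 53210 g
% yield = 22200 / 53210 × 100 = 41.72 %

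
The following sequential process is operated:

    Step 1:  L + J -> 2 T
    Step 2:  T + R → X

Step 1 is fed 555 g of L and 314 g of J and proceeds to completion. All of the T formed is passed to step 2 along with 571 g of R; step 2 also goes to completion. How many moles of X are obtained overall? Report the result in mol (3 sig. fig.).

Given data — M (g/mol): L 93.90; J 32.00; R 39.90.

Step 1:
n(L) = 555.0 / 93.90 = 5.911 mol
n(J) = 314.0 / 32.00 = 9.813 mol
n/ν → L: 5.911, J: 9.813; L is limiting.
n(T) produced = (2/1) × 5.911 = 11.82 mol
Step 2:
n(T) available = 11.82 mol
n(R) = 571.0 / 39.90 = 14.31 mol
n/ν → T: 11.82, R: 14.31; T is limiting.
n(X) = (1/1) × 11.82 = 11.82 mol

11.8 mol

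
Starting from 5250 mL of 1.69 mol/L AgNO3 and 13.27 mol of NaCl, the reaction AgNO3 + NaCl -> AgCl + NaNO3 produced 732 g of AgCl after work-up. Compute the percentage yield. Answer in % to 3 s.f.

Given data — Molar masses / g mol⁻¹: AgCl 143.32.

n(AgNO3) = 1.69 × 5250/1000 = 8.873 mol
n(NaCl) = 13.27 mol
n/ν → AgNO3: 8.873, NaCl: 13.27; AgNO3 is limiting.
theoretical n(AgCl) = (1/1) × 8.873 = 8.873 mol → 1272 g
% yield = 732 / 1272 × 100 = 57.55 %

57.6 %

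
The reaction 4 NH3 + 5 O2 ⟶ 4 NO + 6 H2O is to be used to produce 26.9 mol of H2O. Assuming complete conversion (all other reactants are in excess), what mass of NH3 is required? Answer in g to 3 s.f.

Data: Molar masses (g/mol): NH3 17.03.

305 g

n(H2O) = 26.90 mol
n(NH3) = (4/6) × 26.90 = 17.93 mol
mass = 17.93 × 17.03 = 305.3 g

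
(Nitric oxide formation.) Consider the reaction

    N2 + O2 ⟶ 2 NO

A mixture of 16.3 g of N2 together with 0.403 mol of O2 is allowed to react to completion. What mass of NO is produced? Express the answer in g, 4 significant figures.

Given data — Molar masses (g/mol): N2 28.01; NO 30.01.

24.19 g

n(N2) = 16.30 / 28.01 = 0.5819 mol
n(O2) = 0.4030 mol
n/ν for N2 = 0.5819/1 = 0.5819
n/ν for O2 = 0.4030/1 = 0.4030
Smallest n/ν is O2 → limiting reagent.
n(NO) = (2/1) × 0.4030 = 0.8060 mol
mass = 0.8060 × 30.01 = 24.19 g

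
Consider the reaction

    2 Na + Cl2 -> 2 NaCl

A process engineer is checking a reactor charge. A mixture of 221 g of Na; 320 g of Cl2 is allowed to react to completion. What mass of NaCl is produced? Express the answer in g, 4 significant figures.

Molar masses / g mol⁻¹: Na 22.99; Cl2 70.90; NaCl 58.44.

n(Na) = 221.0 / 22.99 = 9.613 mol
n(Cl2) = 320.0 / 70.90 = 4.513 mol
n/ν for Na = 9.613/2 = 4.807
n/ν for Cl2 = 4.513/1 = 4.513
Smallest n/ν is Cl2 → limiting reagent.
n(NaCl) = (2/1) × 4.513 = 9.026 mol
mass = 9.026 × 58.44 = 527.5 g

527.5 g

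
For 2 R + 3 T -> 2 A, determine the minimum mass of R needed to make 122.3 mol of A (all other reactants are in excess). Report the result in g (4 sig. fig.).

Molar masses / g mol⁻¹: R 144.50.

n(A) = 122.3 mol
n(R) = (2/2) × 122.3 = 122.3 mol
mass = 122.3 × 144.50 = 17670 g

17670 g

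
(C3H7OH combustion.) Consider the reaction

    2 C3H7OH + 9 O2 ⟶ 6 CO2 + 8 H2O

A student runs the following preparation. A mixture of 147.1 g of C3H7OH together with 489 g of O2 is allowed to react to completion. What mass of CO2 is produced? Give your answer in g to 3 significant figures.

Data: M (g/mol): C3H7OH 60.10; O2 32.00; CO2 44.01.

323 g

n(C3H7OH) = 147.1 / 60.10 = 2.448 mol
n(O2) = 489.0 / 32.00 = 15.28 mol
n/ν for C3H7OH = 2.448/2 = 1.224
n/ν for O2 = 15.28/9 = 1.698
Smallest n/ν is C3H7OH → limiting reagent.
n(CO2) = (6/2) × 2.448 = 7.344 mol
mass = 7.344 × 44.01 = 323.2 g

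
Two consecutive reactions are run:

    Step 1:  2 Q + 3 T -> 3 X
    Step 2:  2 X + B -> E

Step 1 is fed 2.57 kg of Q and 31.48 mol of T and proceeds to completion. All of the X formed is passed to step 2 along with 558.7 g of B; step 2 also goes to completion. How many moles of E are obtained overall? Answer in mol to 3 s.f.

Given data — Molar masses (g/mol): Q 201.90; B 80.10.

6.98 mol

Step 1:
n(Q) = 2.570×1000 / 201.90 = 12.73 mol
n(T) = 31.48 mol
n/ν for Q = 12.73/2 = 6.365
n/ν for T = 31.48/3 = 10.49
Smallest n/ν is Q → limiting reagent.
n(X) produced = (3/2) × 12.73 = 19.10 mol
Step 2:
n(X) available = 19.10 mol
n(B) = 558.7 / 80.10 = 6.975 mol
n/ν for X = 19.10/2 = 9.550
n/ν for B = 6.975/1 = 6.975
Smallest n/ν is B → limiting reagent.
n(E) = (1/1) × 6.975 = 6.975 mol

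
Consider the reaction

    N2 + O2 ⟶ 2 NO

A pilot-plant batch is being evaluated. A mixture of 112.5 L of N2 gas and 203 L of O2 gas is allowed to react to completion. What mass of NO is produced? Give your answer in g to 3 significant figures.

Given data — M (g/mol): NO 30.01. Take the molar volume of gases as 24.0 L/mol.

281 g

n(N2) = 112.5 / 24.0 = 4.688 mol
n(O2) = 203.0 / 24.0 = 8.458 mol
n/ν for N2 = 4.688/1 = 4.688
n/ν for O2 = 8.458/1 = 8.458
Smallest n/ν is N2 → limiting reagent.
n(NO) = (2/1) × 4.688 = 9.376 mol
mass = 9.376 × 30.01 = 281.4 g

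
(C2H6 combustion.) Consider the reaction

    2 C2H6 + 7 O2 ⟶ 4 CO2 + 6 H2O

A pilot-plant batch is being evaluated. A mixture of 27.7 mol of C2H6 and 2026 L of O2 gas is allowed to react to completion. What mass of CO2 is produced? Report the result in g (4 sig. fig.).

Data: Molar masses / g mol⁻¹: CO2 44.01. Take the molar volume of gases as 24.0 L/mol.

2123 g

n(C2H6) = 27.70 mol
n(O2) = 2026 / 24.0 = 84.42 mol
n/ν for C2H6 = 27.70/2 = 13.85
n/ν for O2 = 84.42/7 = 12.06
Smallest n/ν is O2 → limiting reagent.
n(CO2) = (4/7) × 84.42 = 48.24 mol
mass = 48.24 × 44.01 = 2123 g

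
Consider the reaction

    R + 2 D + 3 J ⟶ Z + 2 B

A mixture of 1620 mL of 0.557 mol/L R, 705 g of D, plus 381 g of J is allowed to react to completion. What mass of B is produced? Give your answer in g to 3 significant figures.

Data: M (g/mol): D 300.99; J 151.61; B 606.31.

n(R) = 0.557 × 1620/1000 = 0.9023 mol
n(D) = 705.0 / 300.99 = 2.342 mol
n(J) = 381.0 / 151.61 = 2.513 mol
n/ν for R = 0.9023/1 = 0.9023
n/ν for D = 2.342/2 = 1.171
n/ν for J = 2.513/3 = 0.8377
Smallest n/ν is J → limiting reagent.
n(B) = (2/3) × 2.513 = 1.675 mol
mass = 1.675 × 606.31 = 1016 g

1020 g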